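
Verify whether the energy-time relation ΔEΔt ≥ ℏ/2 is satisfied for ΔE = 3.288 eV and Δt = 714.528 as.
Yes, it satisfies the uncertainty relation.

Calculate the product ΔEΔt:
ΔE = 3.288 eV = 5.268e-19 J
ΔEΔt = (5.268e-19 J) × (7.145e-16 s)
ΔEΔt = 3.764e-34 J·s

Compare to the minimum allowed value ℏ/2:
ℏ/2 = 5.273e-35 J·s

Since ΔEΔt = 3.764e-34 J·s ≥ 5.273e-35 J·s = ℏ/2,
this satisfies the uncertainty relation.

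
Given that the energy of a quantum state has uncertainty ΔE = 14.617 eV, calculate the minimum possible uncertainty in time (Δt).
22.515 as

Using the energy-time uncertainty principle:
ΔEΔt ≥ ℏ/2

The minimum uncertainty in time is:
Δt_min = ℏ/(2ΔE)
Δt_min = (1.055e-34 J·s) / (2 × 2.342e-18 J)
Δt_min = 2.252e-17 s = 22.515 as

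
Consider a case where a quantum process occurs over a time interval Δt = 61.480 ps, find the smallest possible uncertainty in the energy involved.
5.353 μeV

Using the energy-time uncertainty principle:
ΔEΔt ≥ ℏ/2

The minimum uncertainty in energy is:
ΔE_min = ℏ/(2Δt)
ΔE_min = (1.055e-34 J·s) / (2 × 6.148e-11 s)
ΔE_min = 8.577e-25 J = 5.353 μeV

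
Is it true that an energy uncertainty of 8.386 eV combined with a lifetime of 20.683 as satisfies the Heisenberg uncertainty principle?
No, it violates the uncertainty relation.

Calculate the product ΔEΔt:
ΔE = 8.386 eV = 1.344e-18 J
ΔEΔt = (1.344e-18 J) × (2.068e-17 s)
ΔEΔt = 2.779e-35 J·s

Compare to the minimum allowed value ℏ/2:
ℏ/2 = 5.273e-35 J·s

Since ΔEΔt = 2.779e-35 J·s < 5.273e-35 J·s = ℏ/2,
this violates the uncertainty relation.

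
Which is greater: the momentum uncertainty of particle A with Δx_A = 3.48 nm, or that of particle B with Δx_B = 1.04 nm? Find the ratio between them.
Particle B has the larger minimum momentum uncertainty, by a factor of 3.35.

For each particle, the minimum momentum uncertainty is Δp_min = ℏ/(2Δx):

Particle A: Δp_A = ℏ/(2×3.480e-09 m) = 1.515e-26 kg·m/s
Particle B: Δp_B = ℏ/(2×1.040e-09 m) = 5.070e-26 kg·m/s

Ratio: Δp_B/Δp_A = 3.35

Since Δp_min ∝ 1/Δx, the particle with smaller position uncertainty (B) has larger momentum uncertainty.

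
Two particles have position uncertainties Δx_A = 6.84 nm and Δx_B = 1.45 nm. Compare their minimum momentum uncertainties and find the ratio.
Particle B has the larger minimum momentum uncertainty, by a factor of 4.72.

For each particle, the minimum momentum uncertainty is Δp_min = ℏ/(2Δx):

Particle A: Δp_A = ℏ/(2×6.840e-09 m) = 7.709e-27 kg·m/s
Particle B: Δp_B = ℏ/(2×1.450e-09 m) = 3.636e-26 kg·m/s

Ratio: Δp_B/Δp_A = 4.72

Since Δp_min ∝ 1/Δx, the particle with smaller position uncertainty (B) has larger momentum uncertainty.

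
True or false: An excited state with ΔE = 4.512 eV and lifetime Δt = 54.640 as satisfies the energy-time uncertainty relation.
No, it violates the uncertainty relation.

Calculate the product ΔEΔt:
ΔE = 4.512 eV = 7.229e-19 J
ΔEΔt = (7.229e-19 J) × (5.464e-17 s)
ΔEΔt = 3.950e-35 J·s

Compare to the minimum allowed value ℏ/2:
ℏ/2 = 5.273e-35 J·s

Since ΔEΔt = 3.950e-35 J·s < 5.273e-35 J·s = ℏ/2,
this violates the uncertainty relation.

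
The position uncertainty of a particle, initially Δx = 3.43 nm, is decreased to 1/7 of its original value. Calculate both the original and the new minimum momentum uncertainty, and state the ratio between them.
Original Δp_min = 1.537 × 10^-26 kg·m/s; new Δp'_min = 1.076 × 10^-25 kg·m/s; ratio Δp'_min/Δp_min = 7.

From the uncertainty principle ΔxΔp ≥ ℏ/2, the minimum momentum uncertainty is Δp_min = ℏ/(2Δx).

Original (Δx = 3.43 nm = 3.430e-09 m):
Δp_min = (1.055e-34 J·s)/(2 × 3.430e-09 m) = 1.537e-26 kg·m/s

When Δx → (1/7)Δx:
Δp'_min = ℏ/(2 × (1/7)Δx) = 7 × ℏ/(2Δx) = 7 × Δp_min
Δp'_min = 7 × 1.537e-26 kg·m/s = 1.076e-25 kg·m/s

Since Δp_min ∝ 1/Δx, when Δx is decreased to 1/7 of its original value, Δp_min increases to 7 times its original value.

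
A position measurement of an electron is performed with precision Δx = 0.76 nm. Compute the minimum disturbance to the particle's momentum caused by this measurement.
6.938 × 10^-26 kg·m/s

The uncertainty principle implies that measuring position disturbs momentum:
ΔxΔp ≥ ℏ/2

When we measure position with precision Δx, we necessarily introduce a momentum uncertainty:
Δp ≥ ℏ/(2Δx)
Δp_min = (1.055e-34 J·s) / (2 × 7.600e-10 m)
Δp_min = 6.938e-26 kg·m/s

The more precisely we measure position, the greater the momentum disturbance.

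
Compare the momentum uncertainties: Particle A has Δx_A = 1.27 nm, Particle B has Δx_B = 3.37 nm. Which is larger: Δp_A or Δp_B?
Particle A has the larger minimum momentum uncertainty, by a factor of 2.65.

For each particle, the minimum momentum uncertainty is Δp_min = ℏ/(2Δx):

Particle A: Δp_A = ℏ/(2×1.270e-09 m) = 4.152e-26 kg·m/s
Particle B: Δp_B = ℏ/(2×3.370e-09 m) = 1.565e-26 kg·m/s

Ratio: Δp_A/Δp_B = 2.65

Since Δp_min ∝ 1/Δx, the particle with smaller position uncertainty (A) has larger momentum uncertainty.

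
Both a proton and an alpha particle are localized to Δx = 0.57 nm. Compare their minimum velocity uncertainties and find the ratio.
The proton has the larger minimum velocity uncertainty, by a ratio of 4.0.

For both particles, Δp_min = ℏ/(2Δx) = 9.251e-26 kg·m/s (same for both).

The velocity uncertainty is Δv = Δp/m:
- proton: Δv = 9.251e-26 / 1.673e-27 = 5.531e+01 m/s = 55.306 m/s
- alpha particle: Δv = 9.251e-26 / 6.645e-27 = 1.392e+01 m/s = 13.922 m/s

Ratio: 5.531e+01 / 1.392e+01 = 4.0

The lighter particle has larger velocity uncertainty because Δv ∝ 1/m.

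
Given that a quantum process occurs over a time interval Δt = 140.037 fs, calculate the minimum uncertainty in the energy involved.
2.350 meV

Using the energy-time uncertainty principle:
ΔEΔt ≥ ℏ/2

The minimum uncertainty in energy is:
ΔE_min = ℏ/(2Δt)
ΔE_min = (1.055e-34 J·s) / (2 × 1.400e-13 s)
ΔE_min = 3.765e-22 J = 2.350 meV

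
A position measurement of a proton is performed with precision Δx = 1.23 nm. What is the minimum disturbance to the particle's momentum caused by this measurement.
4.287 × 10^-26 kg·m/s

The uncertainty principle implies that measuring position disturbs momentum:
ΔxΔp ≥ ℏ/2

When we measure position with precision Δx, we necessarily introduce a momentum uncertainty:
Δp ≥ ℏ/(2Δx)
Δp_min = (1.055e-34 J·s) / (2 × 1.230e-09 m)
Δp_min = 4.287e-26 kg·m/s

The more precisely we measure position, the greater the momentum disturbance.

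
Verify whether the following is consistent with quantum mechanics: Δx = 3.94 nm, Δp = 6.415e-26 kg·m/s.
Yes, it satisfies the uncertainty principle.

Calculate the product ΔxΔp:
ΔxΔp = (3.940e-09 m) × (6.415e-26 kg·m/s)
ΔxΔp = 2.528e-34 J·s

Compare to the minimum allowed value ℏ/2:
ℏ/2 = 5.273e-35 J·s

Since ΔxΔp = 2.528e-34 J·s ≥ 5.273e-35 J·s = ℏ/2,
the measurement satisfies the uncertainty principle.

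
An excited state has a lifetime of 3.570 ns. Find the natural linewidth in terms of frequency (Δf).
22.291 MHz

Using the energy-time uncertainty principle and E = hf:
ΔEΔt ≥ ℏ/2
hΔf·Δt ≥ ℏ/2

The minimum frequency uncertainty is:
Δf = ℏ/(2hτ) = 1/(4πτ)
Δf = 1/(4π × 3.570e-09 s)
Δf = 2.229e+07 Hz = 22.291 MHz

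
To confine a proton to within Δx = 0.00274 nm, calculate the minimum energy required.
690.960 meV

Localizing a particle requires giving it sufficient momentum uncertainty:

1. From uncertainty principle: Δp ≥ ℏ/(2Δx)
   Δp_min = (1.055e-34 J·s) / (2 × 2.740e-12 m)
   Δp_min = 1.924e-23 kg·m/s

2. This momentum uncertainty corresponds to kinetic energy:
   KE ≈ (Δp)²/(2m) = (1.924e-23)²/(2 × 1.673e-27 kg)
   KE = 1.107e-19 J = 690.960 meV

Tighter localization requires more energy.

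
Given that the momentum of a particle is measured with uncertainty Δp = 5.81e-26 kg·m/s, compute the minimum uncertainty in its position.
907.549 pm

Using the Heisenberg uncertainty principle:
ΔxΔp ≥ ℏ/2

The minimum uncertainty in position is:
Δx_min = ℏ/(2Δp)
Δx_min = (1.055e-34 J·s) / (2 × 5.810e-26 kg·m/s)
Δx_min = 9.075e-10 m = 907.549 pm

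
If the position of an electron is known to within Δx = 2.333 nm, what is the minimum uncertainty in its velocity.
24.811 km/s

Using the Heisenberg uncertainty principle and Δp = mΔv:
ΔxΔp ≥ ℏ/2
Δx(mΔv) ≥ ℏ/2

The minimum uncertainty in velocity is:
Δv_min = ℏ/(2mΔx)
Δv_min = (1.055e-34 J·s) / (2 × 9.109e-31 kg × 2.333e-09 m)
Δv_min = 2.481e+04 m/s = 24.811 km/s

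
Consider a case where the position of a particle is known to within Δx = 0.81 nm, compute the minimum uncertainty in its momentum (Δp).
6.510 × 10^-26 kg·m/s

Using the Heisenberg uncertainty principle:
ΔxΔp ≥ ℏ/2

The minimum uncertainty in momentum is:
Δp_min = ℏ/(2Δx)
Δp_min = (1.055e-34 J·s) / (2 × 8.100e-10 m)
Δp_min = 6.510e-26 kg·m/s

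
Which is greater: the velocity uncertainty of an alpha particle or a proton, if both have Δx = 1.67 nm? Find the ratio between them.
The proton has the larger minimum velocity uncertainty, by a ratio of 4.0.

For both particles, Δp_min = ℏ/(2Δx) = 3.157e-26 kg·m/s (same for both).

The velocity uncertainty is Δv = Δp/m:
- alpha particle: Δv = 3.157e-26 / 6.645e-27 = 4.752e+00 m/s = 4.752 m/s
- proton: Δv = 3.157e-26 / 1.673e-27 = 1.888e+01 m/s = 18.877 m/s

Ratio: 1.888e+01 / 4.752e+00 = 4.0

The lighter particle has larger velocity uncertainty because Δv ∝ 1/m.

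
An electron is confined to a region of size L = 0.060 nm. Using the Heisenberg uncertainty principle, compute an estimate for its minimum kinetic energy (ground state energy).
2.646 eV

Using the uncertainty principle to estimate ground state energy:

1. The position uncertainty is approximately the confinement size:
   Δx ≈ L = 6.000e-11 m

2. From ΔxΔp ≥ ℏ/2, the minimum momentum uncertainty is:
   Δp ≈ ℏ/(2L) = 8.788e-25 kg·m/s

3. The kinetic energy is approximately:
   KE ≈ (Δp)²/(2m) = (8.788e-25)²/(2 × 9.109e-31 kg)
   KE ≈ 4.239e-19 J = 2.646 eV

This is an order-of-magnitude estimate of the ground state energy.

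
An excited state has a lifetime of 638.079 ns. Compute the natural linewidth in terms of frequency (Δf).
124.714 kHz

Using the energy-time uncertainty principle and E = hf:
ΔEΔt ≥ ℏ/2
hΔf·Δt ≥ ℏ/2

The minimum frequency uncertainty is:
Δf = ℏ/(2hτ) = 1/(4πτ)
Δf = 1/(4π × 6.381e-07 s)
Δf = 1.247e+05 Hz = 124.714 kHz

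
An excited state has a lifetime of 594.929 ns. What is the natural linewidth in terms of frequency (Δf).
133.760 kHz

Using the energy-time uncertainty principle and E = hf:
ΔEΔt ≥ ℏ/2
hΔf·Δt ≥ ℏ/2

The minimum frequency uncertainty is:
Δf = ℏ/(2hτ) = 1/(4πτ)
Δf = 1/(4π × 5.949e-07 s)
Δf = 1.338e+05 Hz = 133.760 kHz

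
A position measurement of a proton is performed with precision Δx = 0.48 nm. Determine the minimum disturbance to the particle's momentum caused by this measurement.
1.099 × 10^-25 kg·m/s

The uncertainty principle implies that measuring position disturbs momentum:
ΔxΔp ≥ ℏ/2

When we measure position with precision Δx, we necessarily introduce a momentum uncertainty:
Δp ≥ ℏ/(2Δx)
Δp_min = (1.055e-34 J·s) / (2 × 4.800e-10 m)
Δp_min = 1.099e-25 kg·m/s

The more precisely we measure position, the greater the momentum disturbance.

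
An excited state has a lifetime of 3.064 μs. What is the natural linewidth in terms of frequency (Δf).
25.972 kHz

Using the energy-time uncertainty principle and E = hf:
ΔEΔt ≥ ℏ/2
hΔf·Δt ≥ ℏ/2

The minimum frequency uncertainty is:
Δf = ℏ/(2hτ) = 1/(4πτ)
Δf = 1/(4π × 3.064e-06 s)
Δf = 2.597e+04 Hz = 25.972 kHz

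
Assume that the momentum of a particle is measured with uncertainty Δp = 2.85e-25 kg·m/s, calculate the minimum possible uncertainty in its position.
185.013 pm

Using the Heisenberg uncertainty principle:
ΔxΔp ≥ ℏ/2

The minimum uncertainty in position is:
Δx_min = ℏ/(2Δp)
Δx_min = (1.055e-34 J·s) / (2 × 2.850e-25 kg·m/s)
Δx_min = 1.850e-10 m = 185.013 pm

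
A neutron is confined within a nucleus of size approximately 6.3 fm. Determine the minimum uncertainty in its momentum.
8.370 × 10^-21 kg·m/s

Using the Heisenberg uncertainty principle:
ΔxΔp ≥ ℏ/2

With Δx ≈ L = 6.300e-15 m (the confinement size):
Δp_min = ℏ/(2Δx)
Δp_min = (1.055e-34 J·s) / (2 × 6.300e-15 m)
Δp_min = 8.370e-21 kg·m/s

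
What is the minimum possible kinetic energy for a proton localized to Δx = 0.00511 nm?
198.661 meV

Localizing a particle requires giving it sufficient momentum uncertainty:

1. From uncertainty principle: Δp ≥ ℏ/(2Δx)
   Δp_min = (1.055e-34 J·s) / (2 × 5.110e-12 m)
   Δp_min = 1.032e-23 kg·m/s

2. This momentum uncertainty corresponds to kinetic energy:
   KE ≈ (Δp)²/(2m) = (1.032e-23)²/(2 × 1.673e-27 kg)
   KE = 3.183e-20 J = 198.661 meV

Tighter localization requires more energy.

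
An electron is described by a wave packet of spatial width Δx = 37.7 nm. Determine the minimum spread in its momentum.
1.399 × 10^-27 kg·m/s

For a wave packet, the spatial width Δx and momentum spread Δp are related by the uncertainty principle:
ΔxΔp ≥ ℏ/2

The minimum momentum spread is:
Δp_min = ℏ/(2Δx)
Δp_min = (1.055e-34 J·s) / (2 × 3.770e-08 m)
Δp_min = 1.399e-27 kg·m/s

A wave packet cannot have both a well-defined position and well-defined momentum.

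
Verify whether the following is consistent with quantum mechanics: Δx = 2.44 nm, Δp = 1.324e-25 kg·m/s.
Yes, it satisfies the uncertainty principle.

Calculate the product ΔxΔp:
ΔxΔp = (2.440e-09 m) × (1.324e-25 kg·m/s)
ΔxΔp = 3.231e-34 J·s

Compare to the minimum allowed value ℏ/2:
ℏ/2 = 5.273e-35 J·s

Since ΔxΔp = 3.231e-34 J·s ≥ 5.273e-35 J·s = ℏ/2,
the measurement satisfies the uncertainty principle.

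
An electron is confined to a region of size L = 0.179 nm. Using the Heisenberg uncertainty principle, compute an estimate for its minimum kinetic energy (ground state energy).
297.274 meV

Using the uncertainty principle to estimate ground state energy:

1. The position uncertainty is approximately the confinement size:
   Δx ≈ L = 1.790e-10 m

2. From ΔxΔp ≥ ℏ/2, the minimum momentum uncertainty is:
   Δp ≈ ℏ/(2L) = 2.946e-25 kg·m/s

3. The kinetic energy is approximately:
   KE ≈ (Δp)²/(2m) = (2.946e-25)²/(2 × 9.109e-31 kg)
   KE ≈ 4.763e-20 J = 297.274 meV

This is an order-of-magnitude estimate of the ground state energy.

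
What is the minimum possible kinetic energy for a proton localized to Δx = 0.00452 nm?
253.909 meV

Localizing a particle requires giving it sufficient momentum uncertainty:

1. From uncertainty principle: Δp ≥ ℏ/(2Δx)
   Δp_min = (1.055e-34 J·s) / (2 × 4.520e-12 m)
   Δp_min = 1.167e-23 kg·m/s

2. This momentum uncertainty corresponds to kinetic energy:
   KE ≈ (Δp)²/(2m) = (1.167e-23)²/(2 × 1.673e-27 kg)
   KE = 4.068e-20 J = 253.909 meV

Tighter localization requires more energy.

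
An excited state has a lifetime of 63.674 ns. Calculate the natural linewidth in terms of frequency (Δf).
1.250 MHz

Using the energy-time uncertainty principle and E = hf:
ΔEΔt ≥ ℏ/2
hΔf·Δt ≥ ℏ/2

The minimum frequency uncertainty is:
Δf = ℏ/(2hτ) = 1/(4πτ)
Δf = 1/(4π × 6.367e-08 s)
Δf = 1.250e+06 Hz = 1.250 MHz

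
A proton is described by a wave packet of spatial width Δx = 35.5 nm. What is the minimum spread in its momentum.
1.485 × 10^-27 kg·m/s

For a wave packet, the spatial width Δx and momentum spread Δp are related by the uncertainty principle:
ΔxΔp ≥ ℏ/2

The minimum momentum spread is:
Δp_min = ℏ/(2Δx)
Δp_min = (1.055e-34 J·s) / (2 × 3.550e-08 m)
Δp_min = 1.485e-27 kg·m/s

A wave packet cannot have both a well-defined position and well-defined momentum.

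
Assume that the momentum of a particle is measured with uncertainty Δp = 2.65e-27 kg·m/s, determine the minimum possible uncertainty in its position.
19.898 nm

Using the Heisenberg uncertainty principle:
ΔxΔp ≥ ℏ/2

The minimum uncertainty in position is:
Δx_min = ℏ/(2Δp)
Δx_min = (1.055e-34 J·s) / (2 × 2.650e-27 kg·m/s)
Δx_min = 1.990e-08 m = 19.898 nm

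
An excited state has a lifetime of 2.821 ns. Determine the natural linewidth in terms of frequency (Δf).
28.209 MHz

Using the energy-time uncertainty principle and E = hf:
ΔEΔt ≥ ℏ/2
hΔf·Δt ≥ ℏ/2

The minimum frequency uncertainty is:
Δf = ℏ/(2hτ) = 1/(4πτ)
Δf = 1/(4π × 2.821e-09 s)
Δf = 2.821e+07 Hz = 28.209 MHz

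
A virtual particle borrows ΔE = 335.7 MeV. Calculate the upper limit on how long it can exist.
9.804 × 10^-25 s

Using the energy-time uncertainty principle:
ΔEΔt ≥ ℏ/2

For a virtual particle borrowing energy ΔE, the maximum lifetime is:
Δt_max = ℏ/(2ΔE)

Converting energy:
ΔE = 335.7 MeV = 5.379e-11 J

Δt_max = (1.055e-34 J·s) / (2 × 5.379e-11 J)
Δt_max = 9.804e-25 s = 9.804 × 10^-25 s

Virtual particles with higher borrowed energy exist for shorter times.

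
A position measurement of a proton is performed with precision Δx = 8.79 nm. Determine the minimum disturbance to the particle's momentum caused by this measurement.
5.999 × 10^-27 kg·m/s

The uncertainty principle implies that measuring position disturbs momentum:
ΔxΔp ≥ ℏ/2

When we measure position with precision Δx, we necessarily introduce a momentum uncertainty:
Δp ≥ ℏ/(2Δx)
Δp_min = (1.055e-34 J·s) / (2 × 8.790e-09 m)
Δp_min = 5.999e-27 kg·m/s

The more precisely we measure position, the greater the momentum disturbance.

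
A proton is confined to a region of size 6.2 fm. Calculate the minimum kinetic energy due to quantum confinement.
134.949 keV

Using the uncertainty principle:

1. Position uncertainty: Δx ≈ 6.200e-15 m
2. Minimum momentum uncertainty: Δp = ℏ/(2Δx) = 8.505e-21 kg·m/s
3. Minimum kinetic energy:
   KE = (Δp)²/(2m) = (8.505e-21)²/(2 × 1.673e-27 kg)
   KE = 2.162e-14 J = 134.949 keV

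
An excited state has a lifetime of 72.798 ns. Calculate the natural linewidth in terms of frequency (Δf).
1.093 MHz

Using the energy-time uncertainty principle and E = hf:
ΔEΔt ≥ ℏ/2
hΔf·Δt ≥ ℏ/2

The minimum frequency uncertainty is:
Δf = ℏ/(2hτ) = 1/(4πτ)
Δf = 1/(4π × 7.280e-08 s)
Δf = 1.093e+06 Hz = 1.093 MHz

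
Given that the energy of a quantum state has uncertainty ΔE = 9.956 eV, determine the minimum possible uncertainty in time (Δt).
33.056 as

Using the energy-time uncertainty principle:
ΔEΔt ≥ ℏ/2

The minimum uncertainty in time is:
Δt_min = ℏ/(2ΔE)
Δt_min = (1.055e-34 J·s) / (2 × 1.595e-18 J)
Δt_min = 3.306e-17 s = 33.056 as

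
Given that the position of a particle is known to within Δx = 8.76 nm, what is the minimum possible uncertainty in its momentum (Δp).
6.019 × 10^-27 kg·m/s

Using the Heisenberg uncertainty principle:
ΔxΔp ≥ ℏ/2

The minimum uncertainty in momentum is:
Δp_min = ℏ/(2Δx)
Δp_min = (1.055e-34 J·s) / (2 × 8.760e-09 m)
Δp_min = 6.019e-27 kg·m/s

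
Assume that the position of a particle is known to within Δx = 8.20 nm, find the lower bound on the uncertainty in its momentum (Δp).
6.430 × 10^-27 kg·m/s

Using the Heisenberg uncertainty principle:
ΔxΔp ≥ ℏ/2

The minimum uncertainty in momentum is:
Δp_min = ℏ/(2Δx)
Δp_min = (1.055e-34 J·s) / (2 × 8.200e-09 m)
Δp_min = 6.430e-27 kg·m/s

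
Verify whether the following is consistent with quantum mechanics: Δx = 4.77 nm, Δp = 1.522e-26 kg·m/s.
Yes, it satisfies the uncertainty principle.

Calculate the product ΔxΔp:
ΔxΔp = (4.770e-09 m) × (1.522e-26 kg·m/s)
ΔxΔp = 7.260e-35 J·s

Compare to the minimum allowed value ℏ/2:
ℏ/2 = 5.273e-35 J·s

Since ΔxΔp = 7.260e-35 J·s ≥ 5.273e-35 J·s = ℏ/2,
the measurement satisfies the uncertainty principle.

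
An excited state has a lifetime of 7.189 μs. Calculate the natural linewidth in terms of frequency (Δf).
11.069 kHz

Using the energy-time uncertainty principle and E = hf:
ΔEΔt ≥ ℏ/2
hΔf·Δt ≥ ℏ/2

The minimum frequency uncertainty is:
Δf = ℏ/(2hτ) = 1/(4πτ)
Δf = 1/(4π × 7.189e-06 s)
Δf = 1.107e+04 Hz = 11.069 kHz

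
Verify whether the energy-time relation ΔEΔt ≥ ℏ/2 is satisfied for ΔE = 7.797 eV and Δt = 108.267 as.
Yes, it satisfies the uncertainty relation.

Calculate the product ΔEΔt:
ΔE = 7.797 eV = 1.249e-18 J
ΔEΔt = (1.249e-18 J) × (1.083e-16 s)
ΔEΔt = 1.352e-34 J·s

Compare to the minimum allowed value ℏ/2:
ℏ/2 = 5.273e-35 J·s

Since ΔEΔt = 1.352e-34 J·s ≥ 5.273e-35 J·s = ℏ/2,
this satisfies the uncertainty relation.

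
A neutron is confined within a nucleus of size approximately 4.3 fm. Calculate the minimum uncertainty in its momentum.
1.226 × 10^-20 kg·m/s

Using the Heisenberg uncertainty principle:
ΔxΔp ≥ ℏ/2

With Δx ≈ L = 4.300e-15 m (the confinement size):
Δp_min = ℏ/(2Δx)
Δp_min = (1.055e-34 J·s) / (2 × 4.300e-15 m)
Δp_min = 1.226e-20 kg·m/s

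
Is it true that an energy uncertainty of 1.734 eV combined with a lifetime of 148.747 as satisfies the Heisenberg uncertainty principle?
No, it violates the uncertainty relation.

Calculate the product ΔEΔt:
ΔE = 1.734 eV = 2.778e-19 J
ΔEΔt = (2.778e-19 J) × (1.487e-16 s)
ΔEΔt = 4.132e-35 J·s

Compare to the minimum allowed value ℏ/2:
ℏ/2 = 5.273e-35 J·s

Since ΔEΔt = 4.132e-35 J·s < 5.273e-35 J·s = ℏ/2,
this violates the uncertainty relation.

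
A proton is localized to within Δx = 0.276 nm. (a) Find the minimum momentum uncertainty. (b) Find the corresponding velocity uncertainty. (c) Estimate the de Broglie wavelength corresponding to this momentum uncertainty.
(a) Δp_min = 1.910 × 10^-25 kg·m/s
(b) Δv_min = 114.219 m/s
(c) λ_dB = 3.468 nm

Step-by-step:

(a) From the uncertainty principle:
Δp_min = ℏ/(2Δx) = (1.055e-34 J·s)/(2 × 2.760e-10 m) = 1.910e-25 kg·m/s

(b) The velocity uncertainty:
Δv = Δp/m = (1.910e-25 kg·m/s)/(1.673e-27 kg) = 1.142e+02 m/s = 114.219 m/s

(c) The de Broglie wavelength for this momentum:
λ = h/p = (6.626e-34 J·s)/(1.910e-25 kg·m/s) = 3.468e-09 m = 3.468 nm

Note: The de Broglie wavelength is comparable to the localization size, as expected from wave-particle duality.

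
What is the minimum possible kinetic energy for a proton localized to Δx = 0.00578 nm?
155.274 meV

Localizing a particle requires giving it sufficient momentum uncertainty:

1. From uncertainty principle: Δp ≥ ℏ/(2Δx)
   Δp_min = (1.055e-34 J·s) / (2 × 5.780e-12 m)
   Δp_min = 9.123e-24 kg·m/s

2. This momentum uncertainty corresponds to kinetic energy:
   KE ≈ (Δp)²/(2m) = (9.123e-24)²/(2 × 1.673e-27 kg)
   KE = 2.488e-20 J = 155.274 meV

Tighter localization requires more energy.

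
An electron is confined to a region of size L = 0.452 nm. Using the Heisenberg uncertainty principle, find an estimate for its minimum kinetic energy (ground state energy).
46.621 meV

Using the uncertainty principle to estimate ground state energy:

1. The position uncertainty is approximately the confinement size:
   Δx ≈ L = 4.520e-10 m

2. From ΔxΔp ≥ ℏ/2, the minimum momentum uncertainty is:
   Δp ≈ ℏ/(2L) = 1.167e-25 kg·m/s

3. The kinetic energy is approximately:
   KE ≈ (Δp)²/(2m) = (1.167e-25)²/(2 × 9.109e-31 kg)
   KE ≈ 7.470e-21 J = 46.621 meV

This is an order-of-magnitude estimate of the ground state energy.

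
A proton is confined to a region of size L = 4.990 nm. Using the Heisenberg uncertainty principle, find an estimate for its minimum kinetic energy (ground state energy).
208.331 neV

Using the uncertainty principle to estimate ground state energy:

1. The position uncertainty is approximately the confinement size:
   Δx ≈ L = 4.990e-09 m

2. From ΔxΔp ≥ ℏ/2, the minimum momentum uncertainty is:
   Δp ≈ ℏ/(2L) = 1.057e-26 kg·m/s

3. The kinetic energy is approximately:
   KE ≈ (Δp)²/(2m) = (1.057e-26)²/(2 × 1.673e-27 kg)
   KE ≈ 3.338e-26 J = 208.331 neV

This is an order-of-magnitude estimate of the ground state energy.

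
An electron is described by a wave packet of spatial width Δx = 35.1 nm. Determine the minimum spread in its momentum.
1.502 × 10^-27 kg·m/s

For a wave packet, the spatial width Δx and momentum spread Δp are related by the uncertainty principle:
ΔxΔp ≥ ℏ/2

The minimum momentum spread is:
Δp_min = ℏ/(2Δx)
Δp_min = (1.055e-34 J·s) / (2 × 3.510e-08 m)
Δp_min = 1.502e-27 kg·m/s

A wave packet cannot have both a well-defined position and well-defined momentum.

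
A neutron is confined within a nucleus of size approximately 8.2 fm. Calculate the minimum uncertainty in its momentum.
6.430 × 10^-21 kg·m/s

Using the Heisenberg uncertainty principle:
ΔxΔp ≥ ℏ/2

With Δx ≈ L = 8.200e-15 m (the confinement size):
Δp_min = ℏ/(2Δx)
Δp_min = (1.055e-34 J·s) / (2 × 8.200e-15 m)
Δp_min = 6.430e-21 kg·m/s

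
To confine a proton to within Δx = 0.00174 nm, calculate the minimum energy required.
1.713 eV

Localizing a particle requires giving it sufficient momentum uncertainty:

1. From uncertainty principle: Δp ≥ ℏ/(2Δx)
   Δp_min = (1.055e-34 J·s) / (2 × 1.740e-12 m)
   Δp_min = 3.030e-23 kg·m/s

2. This momentum uncertainty corresponds to kinetic energy:
   KE ≈ (Δp)²/(2m) = (3.030e-23)²/(2 × 1.673e-27 kg)
   KE = 2.745e-19 J = 1.713 eV

Tighter localization requires more energy.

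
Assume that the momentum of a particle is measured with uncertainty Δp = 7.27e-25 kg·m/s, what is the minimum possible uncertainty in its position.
72.529 pm

Using the Heisenberg uncertainty principle:
ΔxΔp ≥ ℏ/2

The minimum uncertainty in position is:
Δx_min = ℏ/(2Δp)
Δx_min = (1.055e-34 J·s) / (2 × 7.270e-25 kg·m/s)
Δx_min = 7.253e-11 m = 72.529 pm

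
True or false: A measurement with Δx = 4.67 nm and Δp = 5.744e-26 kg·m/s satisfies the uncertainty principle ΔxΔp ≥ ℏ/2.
Yes, it satisfies the uncertainty principle.

Calculate the product ΔxΔp:
ΔxΔp = (4.670e-09 m) × (5.744e-26 kg·m/s)
ΔxΔp = 2.682e-34 J·s

Compare to the minimum allowed value ℏ/2:
ℏ/2 = 5.273e-35 J·s

Since ΔxΔp = 2.682e-34 J·s ≥ 5.273e-35 J·s = ℏ/2,
the measurement satisfies the uncertainty principle.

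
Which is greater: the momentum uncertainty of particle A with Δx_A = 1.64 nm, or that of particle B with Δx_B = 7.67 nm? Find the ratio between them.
Particle A has the larger minimum momentum uncertainty, by a factor of 4.68.

For each particle, the minimum momentum uncertainty is Δp_min = ℏ/(2Δx):

Particle A: Δp_A = ℏ/(2×1.640e-09 m) = 3.215e-26 kg·m/s
Particle B: Δp_B = ℏ/(2×7.670e-09 m) = 6.875e-27 kg·m/s

Ratio: Δp_A/Δp_B = 4.68

Since Δp_min ∝ 1/Δx, the particle with smaller position uncertainty (A) has larger momentum uncertainty.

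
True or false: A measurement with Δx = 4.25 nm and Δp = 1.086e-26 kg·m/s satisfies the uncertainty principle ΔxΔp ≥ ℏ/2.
No, it violates the uncertainty principle (impossible measurement).

Calculate the product ΔxΔp:
ΔxΔp = (4.250e-09 m) × (1.086e-26 kg·m/s)
ΔxΔp = 4.615e-35 J·s

Compare to the minimum allowed value ℏ/2:
ℏ/2 = 5.273e-35 J·s

Since ΔxΔp = 4.615e-35 J·s < 5.273e-35 J·s = ℏ/2,
the measurement violates the uncertainty principle.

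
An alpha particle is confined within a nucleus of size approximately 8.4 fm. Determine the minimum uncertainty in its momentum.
6.277 × 10^-21 kg·m/s

Using the Heisenberg uncertainty principle:
ΔxΔp ≥ ℏ/2

With Δx ≈ L = 8.400e-15 m (the confinement size):
Δp_min = ℏ/(2Δx)
Δp_min = (1.055e-34 J·s) / (2 × 8.400e-15 m)
Δp_min = 6.277e-21 kg·m/s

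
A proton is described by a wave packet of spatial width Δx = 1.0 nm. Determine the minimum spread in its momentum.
5.273 × 10^-26 kg·m/s

For a wave packet, the spatial width Δx and momentum spread Δp are related by the uncertainty principle:
ΔxΔp ≥ ℏ/2

The minimum momentum spread is:
Δp_min = ℏ/(2Δx)
Δp_min = (1.055e-34 J·s) / (2 × 1.000e-09 m)
Δp_min = 5.273e-26 kg·m/s

A wave packet cannot have both a well-defined position and well-defined momentum.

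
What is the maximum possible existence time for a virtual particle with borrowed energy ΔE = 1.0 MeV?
329.106 ys

Using the energy-time uncertainty principle:
ΔEΔt ≥ ℏ/2

For a virtual particle borrowing energy ΔE, the maximum lifetime is:
Δt_max = ℏ/(2ΔE)

Converting energy:
ΔE = 1.0 MeV = 1.602e-13 J

Δt_max = (1.055e-34 J·s) / (2 × 1.602e-13 J)
Δt_max = 3.291e-22 s = 329.106 ys

Virtual particles with higher borrowed energy exist for shorter times.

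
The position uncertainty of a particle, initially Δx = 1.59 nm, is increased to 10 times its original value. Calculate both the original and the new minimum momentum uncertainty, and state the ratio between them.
Original Δp_min = 3.316 × 10^-26 kg·m/s; new Δp'_min = 3.316 × 10^-27 kg·m/s; ratio Δp'_min/Δp_min = 1/10.

From the uncertainty principle ΔxΔp ≥ ℏ/2, the minimum momentum uncertainty is Δp_min = ℏ/(2Δx).

Original (Δx = 1.59 nm = 1.590e-09 m):
Δp_min = (1.055e-34 J·s)/(2 × 1.590e-09 m) = 3.316e-26 kg·m/s

When Δx → 10Δx:
Δp'_min = ℏ/(2 × 10Δx) = (1/10) × ℏ/(2Δx) = (1/10) × Δp_min
Δp'_min = 1/10 × 3.316e-26 kg·m/s = 3.316e-27 kg·m/s

Since Δp_min ∝ 1/Δx, when Δx is increased to 10 times its original value, Δp_min decreases to 1/10 of its original value.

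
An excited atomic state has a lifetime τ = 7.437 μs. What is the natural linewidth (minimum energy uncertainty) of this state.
44.253 peV

Using the energy-time uncertainty principle:
ΔEΔt ≥ ℏ/2

The lifetime τ represents the time uncertainty Δt.
The natural linewidth (minimum energy uncertainty) is:

ΔE = ℏ/(2τ)
ΔE = (1.055e-34 J·s) / (2 × 7.437e-06 s)
ΔE = 7.090e-30 J = 44.253 peV

This natural linewidth limits the precision of spectroscopic measurements.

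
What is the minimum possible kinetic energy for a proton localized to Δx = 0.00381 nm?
357.359 meV

Localizing a particle requires giving it sufficient momentum uncertainty:

1. From uncertainty principle: Δp ≥ ℏ/(2Δx)
   Δp_min = (1.055e-34 J·s) / (2 × 3.810e-12 m)
   Δp_min = 1.384e-23 kg·m/s

2. This momentum uncertainty corresponds to kinetic energy:
   KE ≈ (Δp)²/(2m) = (1.384e-23)²/(2 × 1.673e-27 kg)
   KE = 5.726e-20 J = 357.359 meV

Tighter localization requires more energy.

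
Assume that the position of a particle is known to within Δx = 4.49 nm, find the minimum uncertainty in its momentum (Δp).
1.174 × 10^-26 kg·m/s

Using the Heisenberg uncertainty principle:
ΔxΔp ≥ ℏ/2

The minimum uncertainty in momentum is:
Δp_min = ℏ/(2Δx)
Δp_min = (1.055e-34 J·s) / (2 × 4.490e-09 m)
Δp_min = 1.174e-26 kg·m/s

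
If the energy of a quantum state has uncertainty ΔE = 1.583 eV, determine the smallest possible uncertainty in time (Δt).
207.900 as

Using the energy-time uncertainty principle:
ΔEΔt ≥ ℏ/2

The minimum uncertainty in time is:
Δt_min = ℏ/(2ΔE)
Δt_min = (1.055e-34 J·s) / (2 × 2.536e-19 J)
Δt_min = 2.079e-16 s = 207.900 as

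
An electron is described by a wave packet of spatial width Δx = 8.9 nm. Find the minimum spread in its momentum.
5.925 × 10^-27 kg·m/s

For a wave packet, the spatial width Δx and momentum spread Δp are related by the uncertainty principle:
ΔxΔp ≥ ℏ/2

The minimum momentum spread is:
Δp_min = ℏ/(2Δx)
Δp_min = (1.055e-34 J·s) / (2 × 8.900e-09 m)
Δp_min = 5.925e-27 kg·m/s

A wave packet cannot have both a well-defined position and well-defined momentum.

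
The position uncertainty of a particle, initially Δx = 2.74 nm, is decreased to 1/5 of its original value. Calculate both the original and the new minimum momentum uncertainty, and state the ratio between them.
Original Δp_min = 1.924 × 10^-26 kg·m/s; new Δp'_min = 9.622 × 10^-26 kg·m/s; ratio Δp'_min/Δp_min = 5.

From the uncertainty principle ΔxΔp ≥ ℏ/2, the minimum momentum uncertainty is Δp_min = ℏ/(2Δx).

Original (Δx = 2.74 nm = 2.740e-09 m):
Δp_min = (1.055e-34 J·s)/(2 × 2.740e-09 m) = 1.924e-26 kg·m/s

When Δx → (1/5)Δx:
Δp'_min = ℏ/(2 × (1/5)Δx) = 5 × ℏ/(2Δx) = 5 × Δp_min
Δp'_min = 5 × 1.924e-26 kg·m/s = 9.622e-26 kg·m/s

Since Δp_min ∝ 1/Δx, when Δx is decreased to 1/5 of its original value, Δp_min increases to 5 times its original value.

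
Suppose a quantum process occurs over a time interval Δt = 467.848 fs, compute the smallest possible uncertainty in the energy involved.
703.446 μeV

Using the energy-time uncertainty principle:
ΔEΔt ≥ ℏ/2

The minimum uncertainty in energy is:
ΔE_min = ℏ/(2Δt)
ΔE_min = (1.055e-34 J·s) / (2 × 4.678e-13 s)
ΔE_min = 1.127e-22 J = 703.446 μeV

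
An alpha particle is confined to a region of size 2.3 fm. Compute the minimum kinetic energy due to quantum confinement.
246.845 keV

Using the uncertainty principle:

1. Position uncertainty: Δx ≈ 2.300e-15 m
2. Minimum momentum uncertainty: Δp = ℏ/(2Δx) = 2.293e-20 kg·m/s
3. Minimum kinetic energy:
   KE = (Δp)²/(2m) = (2.293e-20)²/(2 × 6.645e-27 kg)
   KE = 3.955e-14 J = 246.845 keV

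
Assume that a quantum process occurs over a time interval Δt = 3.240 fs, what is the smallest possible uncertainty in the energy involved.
101.576 meV

Using the energy-time uncertainty principle:
ΔEΔt ≥ ℏ/2

The minimum uncertainty in energy is:
ΔE_min = ℏ/(2Δt)
ΔE_min = (1.055e-34 J·s) / (2 × 3.240e-15 s)
ΔE_min = 1.627e-20 J = 101.576 meV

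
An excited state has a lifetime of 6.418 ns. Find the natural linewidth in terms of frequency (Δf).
12.399 MHz

Using the energy-time uncertainty principle and E = hf:
ΔEΔt ≥ ℏ/2
hΔf·Δt ≥ ℏ/2

The minimum frequency uncertainty is:
Δf = ℏ/(2hτ) = 1/(4πτ)
Δf = 1/(4π × 6.418e-09 s)
Δf = 1.240e+07 Hz = 12.399 MHz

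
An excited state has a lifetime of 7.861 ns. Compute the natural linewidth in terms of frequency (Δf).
10.123 MHz

Using the energy-time uncertainty principle and E = hf:
ΔEΔt ≥ ℏ/2
hΔf·Δt ≥ ℏ/2

The minimum frequency uncertainty is:
Δf = ℏ/(2hτ) = 1/(4πτ)
Δf = 1/(4π × 7.861e-09 s)
Δf = 1.012e+07 Hz = 10.123 MHz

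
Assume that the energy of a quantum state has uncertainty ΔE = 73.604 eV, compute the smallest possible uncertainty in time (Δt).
4.471 as

Using the energy-time uncertainty principle:
ΔEΔt ≥ ℏ/2

The minimum uncertainty in time is:
Δt_min = ℏ/(2ΔE)
Δt_min = (1.055e-34 J·s) / (2 × 1.179e-17 J)
Δt_min = 4.471e-18 s = 4.471 as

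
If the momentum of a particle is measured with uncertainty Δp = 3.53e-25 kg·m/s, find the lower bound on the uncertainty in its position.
149.373 pm

Using the Heisenberg uncertainty principle:
ΔxΔp ≥ ℏ/2

The minimum uncertainty in position is:
Δx_min = ℏ/(2Δp)
Δx_min = (1.055e-34 J·s) / (2 × 3.530e-25 kg·m/s)
Δx_min = 1.494e-10 m = 149.373 pm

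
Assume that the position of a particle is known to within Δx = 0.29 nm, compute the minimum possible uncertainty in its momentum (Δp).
1.818 × 10^-25 kg·m/s

Using the Heisenberg uncertainty principle:
ΔxΔp ≥ ℏ/2

The minimum uncertainty in momentum is:
Δp_min = ℏ/(2Δx)
Δp_min = (1.055e-34 J·s) / (2 × 2.900e-10 m)
Δp_min = 1.818e-25 kg·m/s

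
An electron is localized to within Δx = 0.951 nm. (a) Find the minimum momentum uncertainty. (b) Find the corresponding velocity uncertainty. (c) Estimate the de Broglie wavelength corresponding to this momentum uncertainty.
(a) Δp_min = 5.545 × 10^-26 kg·m/s
(b) Δv_min = 60.866 km/s
(c) λ_dB = 11.951 nm

Step-by-step:

(a) From the uncertainty principle:
Δp_min = ℏ/(2Δx) = (1.055e-34 J·s)/(2 × 9.510e-10 m) = 5.545e-26 kg·m/s

(b) The velocity uncertainty:
Δv = Δp/m = (5.545e-26 kg·m/s)/(9.109e-31 kg) = 6.087e+04 m/s = 60.866 km/s

(c) The de Broglie wavelength for this momentum:
λ = h/p = (6.626e-34 J·s)/(5.545e-26 kg·m/s) = 1.195e-08 m = 11.951 nm

Note: The de Broglie wavelength is comparable to the localization size, as expected from wave-particle duality.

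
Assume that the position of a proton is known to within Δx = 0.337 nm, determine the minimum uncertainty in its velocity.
93.545 m/s

Using the Heisenberg uncertainty principle and Δp = mΔv:
ΔxΔp ≥ ℏ/2
Δx(mΔv) ≥ ℏ/2

The minimum uncertainty in velocity is:
Δv_min = ℏ/(2mΔx)
Δv_min = (1.055e-34 J·s) / (2 × 1.673e-27 kg × 3.370e-10 m)
Δv_min = 9.354e+01 m/s = 93.545 m/s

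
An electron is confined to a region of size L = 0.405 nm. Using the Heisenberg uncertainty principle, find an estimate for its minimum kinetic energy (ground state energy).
58.070 meV

Using the uncertainty principle to estimate ground state energy:

1. The position uncertainty is approximately the confinement size:
   Δx ≈ L = 4.050e-10 m

2. From ΔxΔp ≥ ℏ/2, the minimum momentum uncertainty is:
   Δp ≈ ℏ/(2L) = 1.302e-25 kg·m/s

3. The kinetic energy is approximately:
   KE ≈ (Δp)²/(2m) = (1.302e-25)²/(2 × 9.109e-31 kg)
   KE ≈ 9.304e-21 J = 58.070 meV

This is an order-of-magnitude estimate of the ground state energy.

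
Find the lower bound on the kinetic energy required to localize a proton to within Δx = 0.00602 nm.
143.140 meV

Localizing a particle requires giving it sufficient momentum uncertainty:

1. From uncertainty principle: Δp ≥ ℏ/(2Δx)
   Δp_min = (1.055e-34 J·s) / (2 × 6.020e-12 m)
   Δp_min = 8.759e-24 kg·m/s

2. This momentum uncertainty corresponds to kinetic energy:
   KE ≈ (Δp)²/(2m) = (8.759e-24)²/(2 × 1.673e-27 kg)
   KE = 2.293e-20 J = 143.140 meV

Tighter localization requires more energy.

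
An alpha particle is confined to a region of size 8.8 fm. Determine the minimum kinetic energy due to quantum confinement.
16.862 keV

Using the uncertainty principle:

1. Position uncertainty: Δx ≈ 8.800e-15 m
2. Minimum momentum uncertainty: Δp = ℏ/(2Δx) = 5.992e-21 kg·m/s
3. Minimum kinetic energy:
   KE = (Δp)²/(2m) = (5.992e-21)²/(2 × 6.645e-27 kg)
   KE = 2.702e-15 J = 16.862 keV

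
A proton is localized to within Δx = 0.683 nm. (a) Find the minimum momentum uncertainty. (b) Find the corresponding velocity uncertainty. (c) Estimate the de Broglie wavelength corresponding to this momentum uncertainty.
(a) Δp_min = 7.720 × 10^-26 kg·m/s
(b) Δv_min = 46.156 m/s
(c) λ_dB = 8.583 nm

Step-by-step:

(a) From the uncertainty principle:
Δp_min = ℏ/(2Δx) = (1.055e-34 J·s)/(2 × 6.830e-10 m) = 7.720e-26 kg·m/s

(b) The velocity uncertainty:
Δv = Δp/m = (7.720e-26 kg·m/s)/(1.673e-27 kg) = 4.616e+01 m/s = 46.156 m/s

(c) The de Broglie wavelength for this momentum:
λ = h/p = (6.626e-34 J·s)/(7.720e-26 kg·m/s) = 8.583e-09 m = 8.583 nm

Note: The de Broglie wavelength is comparable to the localization size, as expected from wave-particle duality.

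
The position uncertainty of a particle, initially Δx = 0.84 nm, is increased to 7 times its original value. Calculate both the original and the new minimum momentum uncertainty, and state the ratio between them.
Original Δp_min = 6.277 × 10^-26 kg·m/s; new Δp'_min = 8.967 × 10^-27 kg·m/s; ratio Δp'_min/Δp_min = 1/7.

From the uncertainty principle ΔxΔp ≥ ℏ/2, the minimum momentum uncertainty is Δp_min = ℏ/(2Δx).

Original (Δx = 0.84 nm = 8.400e-10 m):
Δp_min = (1.055e-34 J·s)/(2 × 8.400e-10 m) = 6.277e-26 kg·m/s

When Δx → 7Δx:
Δp'_min = ℏ/(2 × 7Δx) = (1/7) × ℏ/(2Δx) = (1/7) × Δp_min
Δp'_min = 1/7 × 6.277e-26 kg·m/s = 8.967e-27 kg·m/s

Since Δp_min ∝ 1/Δx, when Δx is increased to 7 times its original value, Δp_min decreases to 1/7 of its original value.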